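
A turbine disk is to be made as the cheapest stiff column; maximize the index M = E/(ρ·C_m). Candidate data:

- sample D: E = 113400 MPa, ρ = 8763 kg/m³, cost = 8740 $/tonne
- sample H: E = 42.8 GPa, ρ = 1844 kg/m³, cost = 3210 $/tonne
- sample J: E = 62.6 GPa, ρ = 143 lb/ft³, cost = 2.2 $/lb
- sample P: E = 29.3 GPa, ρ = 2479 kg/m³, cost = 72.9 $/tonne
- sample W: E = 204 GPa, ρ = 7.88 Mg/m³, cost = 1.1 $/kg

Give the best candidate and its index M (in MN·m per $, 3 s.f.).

sample P, M = 162 MN·m per $

Convert each candidate to consistent units, then evaluate M:
  sample D: E = 113.4 GPa, ρ = 8763 kg/m³, cost = 8.740 $/kg
  sample H: E = 42.80 GPa, ρ = 1844 kg/m³, cost = 3.210 $/kg
  sample J: E = 62.60 GPa, ρ = 2291 kg/m³, cost = 4.850 $/kg
  sample P: E = 29.30 GPa, ρ = 2479 kg/m³, cost = 0.07290 $/kg
  sample W: E = 204.0 GPa, ρ = 7880 kg/m³, cost = 1.100 $/kg
  sample P: M = 162 MN·m per $
  sample W: M = 23.5 MN·m per $
  sample H: M = 7.23 MN·m per $
  sample J: M = 5.63 MN·m per $
  sample D: M = 1.48 MN·m per $
Highest index: sample P.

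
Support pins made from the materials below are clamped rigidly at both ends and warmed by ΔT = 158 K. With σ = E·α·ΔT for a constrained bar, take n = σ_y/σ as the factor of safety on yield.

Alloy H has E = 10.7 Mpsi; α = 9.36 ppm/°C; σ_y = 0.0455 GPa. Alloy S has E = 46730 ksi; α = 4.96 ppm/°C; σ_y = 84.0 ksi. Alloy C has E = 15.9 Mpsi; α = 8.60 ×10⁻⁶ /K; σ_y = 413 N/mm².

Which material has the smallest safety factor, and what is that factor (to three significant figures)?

Converting E to GPa, α to ×10⁻⁶/K, σ_y to MPa, then σ and n for each:
  alloy H: E = 73.77, α = 9.36, σ_y = 45.50 → σ = 109 MPa, n = 0.417
  alloy S: E = 322.2, α = 4.96, σ_y = 579.2 → σ = 252 MPa, n = 2.29
  alloy C: E = 109.6, α = 8.60, σ_y = 413.0 → σ = 149 MPa, n = 2.77
Smallest n: alloy H with n = 0.417.

alloy H, n = 0.417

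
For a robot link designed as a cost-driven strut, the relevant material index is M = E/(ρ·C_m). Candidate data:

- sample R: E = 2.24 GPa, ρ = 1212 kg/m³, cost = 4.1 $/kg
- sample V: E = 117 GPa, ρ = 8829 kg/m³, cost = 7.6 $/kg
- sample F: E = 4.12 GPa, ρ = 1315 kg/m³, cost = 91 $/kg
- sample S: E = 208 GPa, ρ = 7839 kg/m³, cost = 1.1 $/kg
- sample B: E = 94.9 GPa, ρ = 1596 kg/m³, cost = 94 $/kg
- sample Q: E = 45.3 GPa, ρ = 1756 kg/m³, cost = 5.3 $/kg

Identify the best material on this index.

sample S

Evaluate M for each candidate:
  sample S: M = 24.1 MN·m per $
  sample Q: M = 4.87 MN·m per $
  sample V: M = 1.74 MN·m per $
  sample B: M = 0.633 MN·m per $
  sample R: M = 0.451 MN·m per $
  sample F: M = 0.0344 MN·m per $
The maximum is for sample S.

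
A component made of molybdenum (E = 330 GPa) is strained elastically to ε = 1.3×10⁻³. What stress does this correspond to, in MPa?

σ = E·ε = 330000 MPa × 1.3×10⁻³ = 429 MPa.

429 MPa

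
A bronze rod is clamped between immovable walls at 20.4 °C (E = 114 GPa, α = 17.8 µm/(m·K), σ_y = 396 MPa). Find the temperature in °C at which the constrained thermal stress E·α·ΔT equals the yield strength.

216 °C

E·α·ΔT = 396.0 MPa ⇒ ΔT = 396.0 / (114.0×10³ × 17.8×10⁻⁶) = 195.2 K.
T = 20.4 + 195.2 = 215.6 °C.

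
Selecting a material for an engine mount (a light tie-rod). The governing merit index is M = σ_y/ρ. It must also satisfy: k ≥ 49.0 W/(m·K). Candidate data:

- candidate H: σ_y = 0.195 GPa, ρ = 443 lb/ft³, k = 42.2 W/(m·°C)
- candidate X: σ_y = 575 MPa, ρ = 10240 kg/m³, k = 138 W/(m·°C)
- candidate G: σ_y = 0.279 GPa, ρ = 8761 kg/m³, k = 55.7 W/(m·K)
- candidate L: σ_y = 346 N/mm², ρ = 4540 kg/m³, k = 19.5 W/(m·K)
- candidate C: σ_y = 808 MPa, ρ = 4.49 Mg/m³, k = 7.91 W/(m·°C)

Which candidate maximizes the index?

Screen on constraints: k ≥ 49.0 W/(m·K). Survivors: candidate X, candidate G.
In SI units:
  candidate X: σ_y = 575.0 MPa, ρ = 10240 kg/m³
  candidate G: σ_y = 279.0 MPa, ρ = 8761 kg/m³
  candidate X: M = 56.2 kN·m/kg
  candidate G: M = 31.8 kN·m/kg
The maximum is for candidate X.

candidate X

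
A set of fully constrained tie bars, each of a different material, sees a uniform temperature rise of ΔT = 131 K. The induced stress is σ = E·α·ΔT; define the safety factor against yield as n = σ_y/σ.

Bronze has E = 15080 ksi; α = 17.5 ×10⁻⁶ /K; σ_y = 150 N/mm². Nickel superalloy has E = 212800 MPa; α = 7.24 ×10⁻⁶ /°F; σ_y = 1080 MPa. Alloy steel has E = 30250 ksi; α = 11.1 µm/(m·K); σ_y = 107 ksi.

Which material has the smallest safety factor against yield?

bronze

Converting E to GPa, α to ×10⁻⁶/K, σ_y to MPa, then σ and n for each:
  bronze: E = 104.0, α = 17.5, σ_y = 150.0 → σ = 238 MPa, n = 0.629
  nickel superalloy: E = 212.8, α = 13.0, σ_y = 1080 → σ = 363 MPa, n = 2.97
  alloy steel: E = 208.6, α = 11.1, σ_y = 737.7 → σ = 303 MPa, n = 2.43
Smallest n: bronze with n = 0.629.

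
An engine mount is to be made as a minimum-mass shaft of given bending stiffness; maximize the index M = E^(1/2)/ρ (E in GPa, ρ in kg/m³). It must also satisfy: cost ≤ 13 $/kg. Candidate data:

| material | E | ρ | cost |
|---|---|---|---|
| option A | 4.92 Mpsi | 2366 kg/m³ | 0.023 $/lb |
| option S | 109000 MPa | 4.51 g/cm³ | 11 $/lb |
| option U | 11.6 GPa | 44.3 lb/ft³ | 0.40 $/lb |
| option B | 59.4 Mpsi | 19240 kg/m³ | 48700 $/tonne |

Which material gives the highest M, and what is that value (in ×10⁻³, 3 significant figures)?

Screen on constraints: cost ≤ 13 $/kg. Survivors: option A, option U.
After converting to SI:
  option A: E = 33.92 GPa, ρ = 2366 kg/m³
  option U: E = 11.60 GPa, ρ = 709.6 kg/m³
  option U: M = 4.80×10⁻³
  option A: M = 2.46×10⁻³
Option U ranks first.

option U, M = 4.80×10⁻³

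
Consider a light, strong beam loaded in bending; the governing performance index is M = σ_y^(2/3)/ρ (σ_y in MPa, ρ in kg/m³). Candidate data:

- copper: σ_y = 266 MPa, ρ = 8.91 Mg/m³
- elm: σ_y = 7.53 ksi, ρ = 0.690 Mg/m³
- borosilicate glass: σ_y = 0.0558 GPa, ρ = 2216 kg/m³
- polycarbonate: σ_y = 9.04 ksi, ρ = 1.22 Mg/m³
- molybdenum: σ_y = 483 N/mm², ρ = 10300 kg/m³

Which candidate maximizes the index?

Putting every candidate on a common basis:
  copper: σ_y = 266.0 MPa, ρ = 8910 kg/m³
  elm: σ_y = 51.92 MPa, ρ = 690.0 kg/m³
  borosilicate glass: σ_y = 55.80 MPa, ρ = 2216 kg/m³
  polycarbonate: σ_y = 62.33 MPa, ρ = 1220 kg/m³
  molybdenum: σ_y = 483.0 MPa, ρ = 10300 kg/m³
  elm: M = 20.2×10⁻³
  polycarbonate: M = 12.9×10⁻³
  borosilicate glass: M = 6.59×10⁻³
  molybdenum: M = 5.98×10⁻³
  copper: M = 4.64×10⁻³
Elm ranks first.

elm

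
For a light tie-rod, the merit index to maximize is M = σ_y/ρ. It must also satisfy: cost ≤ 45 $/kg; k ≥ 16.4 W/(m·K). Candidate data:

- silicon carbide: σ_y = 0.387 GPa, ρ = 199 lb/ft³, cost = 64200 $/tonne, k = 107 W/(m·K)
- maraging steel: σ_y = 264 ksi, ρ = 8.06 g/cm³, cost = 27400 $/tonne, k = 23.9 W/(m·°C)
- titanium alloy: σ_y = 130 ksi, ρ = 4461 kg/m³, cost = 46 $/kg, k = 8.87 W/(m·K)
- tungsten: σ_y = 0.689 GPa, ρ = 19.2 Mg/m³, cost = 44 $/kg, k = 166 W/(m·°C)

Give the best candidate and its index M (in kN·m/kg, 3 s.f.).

Screen on constraints: cost ≤ 45 $/kg; k ≥ 16.4 W/(m·K). Survivors: maraging steel, tungsten.
After converting to SI:
  maraging steel: σ_y = 1820 MPa, ρ = 8060 kg/m³
  tungsten: σ_y = 689.0 MPa, ρ = 19200 kg/m³
  maraging steel: M = 226 kN·m/kg
  tungsten: M = 35.9 kN·m/kg
Highest index: maraging steel.

maraging steel, M = 226 kN·m/kg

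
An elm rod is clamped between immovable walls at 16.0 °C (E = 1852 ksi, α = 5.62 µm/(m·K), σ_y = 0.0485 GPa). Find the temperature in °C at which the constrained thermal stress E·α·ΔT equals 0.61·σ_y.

E = 1852 ksi = 12.77 GPa.
σ_y = 0.0485 GPa = 48.50 MPa.
E·α·ΔT = 29.59 MPa ⇒ ΔT = 29.59 / (12.77×10³ × 5.62×10⁻⁶) = 412.3 K.
T = 16.0 + 412.3 = 428.3 °C.

428 °C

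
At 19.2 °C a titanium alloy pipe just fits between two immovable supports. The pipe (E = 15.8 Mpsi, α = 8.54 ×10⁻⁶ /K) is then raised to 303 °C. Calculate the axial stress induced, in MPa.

E = 15.8 Mpsi = 108.9 GPa.
ΔT = 283.8 K. Constrained thermal stress σ = E·α·ΔT = 108.9×10³ MPa × 8.54×10⁻⁶ × 283.8 = 264 MPa (compressive).

264 MPa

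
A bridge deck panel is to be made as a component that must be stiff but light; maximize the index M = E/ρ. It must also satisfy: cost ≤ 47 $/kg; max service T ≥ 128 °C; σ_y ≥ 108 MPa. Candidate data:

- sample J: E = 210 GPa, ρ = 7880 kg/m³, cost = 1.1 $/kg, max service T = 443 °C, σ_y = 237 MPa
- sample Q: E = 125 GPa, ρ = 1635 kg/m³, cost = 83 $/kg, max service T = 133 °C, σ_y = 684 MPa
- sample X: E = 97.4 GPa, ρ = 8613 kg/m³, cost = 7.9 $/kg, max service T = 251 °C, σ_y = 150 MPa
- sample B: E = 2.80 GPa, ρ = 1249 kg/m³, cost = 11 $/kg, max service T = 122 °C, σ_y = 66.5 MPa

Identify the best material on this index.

sample J

Screen on constraints: cost ≤ 47 $/kg; max service T ≥ 128 °C; σ_y ≥ 108 MPa. Survivors: sample J, sample X.
Computing M directly (units already consistent):
  sample J: M = 26.6 MN·m/kg
  sample X: M = 11.3 MN·m/kg
Sample J ranks first.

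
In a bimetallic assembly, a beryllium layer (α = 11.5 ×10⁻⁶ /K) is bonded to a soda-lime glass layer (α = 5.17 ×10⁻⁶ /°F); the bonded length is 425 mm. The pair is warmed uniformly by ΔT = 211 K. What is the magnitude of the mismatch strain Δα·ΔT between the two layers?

soda-lime glass: α = 5.17×10⁻⁶/°F × 9/5 = 9.31×10⁻⁶/K.
Δα = |11.5 − 9.31|×10⁻⁶/K = 2.19×10⁻⁶/K.
Mismatch strain = Δα·ΔT = 2.19×10⁻⁶ × 211.0 = 4.63×10⁻⁴.

4.63×10⁻⁴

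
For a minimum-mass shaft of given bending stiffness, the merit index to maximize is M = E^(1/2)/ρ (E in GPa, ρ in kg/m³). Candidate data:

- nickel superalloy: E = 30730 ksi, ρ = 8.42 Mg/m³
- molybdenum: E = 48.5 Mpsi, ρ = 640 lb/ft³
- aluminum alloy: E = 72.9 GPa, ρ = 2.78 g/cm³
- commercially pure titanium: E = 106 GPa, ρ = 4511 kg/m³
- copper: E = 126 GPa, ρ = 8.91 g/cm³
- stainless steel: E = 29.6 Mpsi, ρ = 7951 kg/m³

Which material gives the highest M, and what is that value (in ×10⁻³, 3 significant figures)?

aluminum alloy, M = 3.07×10⁻³

Putting every candidate on a common basis:
  nickel superalloy: E = 211.9 GPa, ρ = 8420 kg/m³
  molybdenum: E = 334.4 GPa, ρ = 10250 kg/m³
  aluminum alloy: E = 72.90 GPa, ρ = 2780 kg/m³
  commercially pure titanium: E = 106.0 GPa, ρ = 4511 kg/m³
  copper: E = 126.0 GPa, ρ = 8910 kg/m³
  stainless steel: E = 204.1 GPa, ρ = 7951 kg/m³
  aluminum alloy: M = 3.07×10⁻³
  commercially pure titanium: M = 2.28×10⁻³
  stainless steel: M = 1.80×10⁻³
  molybdenum: M = 1.78×10⁻³
  nickel superalloy: M = 1.73×10⁻³
  copper: M = 1.26×10⁻³
Aluminum alloy has the largest M.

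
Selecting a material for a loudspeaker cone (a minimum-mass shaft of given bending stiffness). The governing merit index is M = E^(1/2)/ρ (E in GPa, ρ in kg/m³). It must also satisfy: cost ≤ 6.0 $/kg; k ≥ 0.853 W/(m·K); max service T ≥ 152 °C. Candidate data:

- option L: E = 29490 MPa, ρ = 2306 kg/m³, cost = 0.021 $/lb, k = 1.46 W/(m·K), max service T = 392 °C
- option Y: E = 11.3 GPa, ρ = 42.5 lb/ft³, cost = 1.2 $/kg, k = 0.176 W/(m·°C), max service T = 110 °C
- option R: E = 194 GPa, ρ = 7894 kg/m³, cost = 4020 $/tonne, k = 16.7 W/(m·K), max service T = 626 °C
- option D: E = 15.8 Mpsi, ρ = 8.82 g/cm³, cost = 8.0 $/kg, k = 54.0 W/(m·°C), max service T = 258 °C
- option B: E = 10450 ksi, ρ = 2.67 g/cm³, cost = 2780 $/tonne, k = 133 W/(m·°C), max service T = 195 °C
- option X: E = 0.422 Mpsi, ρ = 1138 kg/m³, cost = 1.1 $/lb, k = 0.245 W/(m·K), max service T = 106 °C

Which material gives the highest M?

Screen on constraints: cost ≤ 6.0 $/kg; k ≥ 0.853 W/(m·K); max service T ≥ 152 °C. Survivors: option L, option R, option B.
After converting to SI:
  option L: E = 29.49 GPa, ρ = 2306 kg/m³
  option R: E = 194.0 GPa, ρ = 7894 kg/m³
  option B: E = 72.05 GPa, ρ = 2670 kg/m³
  option B: M = 3.18×10⁻³
  option L: M = 2.35×10⁻³
  option R: M = 1.76×10⁻³
Option B ranks first.

option B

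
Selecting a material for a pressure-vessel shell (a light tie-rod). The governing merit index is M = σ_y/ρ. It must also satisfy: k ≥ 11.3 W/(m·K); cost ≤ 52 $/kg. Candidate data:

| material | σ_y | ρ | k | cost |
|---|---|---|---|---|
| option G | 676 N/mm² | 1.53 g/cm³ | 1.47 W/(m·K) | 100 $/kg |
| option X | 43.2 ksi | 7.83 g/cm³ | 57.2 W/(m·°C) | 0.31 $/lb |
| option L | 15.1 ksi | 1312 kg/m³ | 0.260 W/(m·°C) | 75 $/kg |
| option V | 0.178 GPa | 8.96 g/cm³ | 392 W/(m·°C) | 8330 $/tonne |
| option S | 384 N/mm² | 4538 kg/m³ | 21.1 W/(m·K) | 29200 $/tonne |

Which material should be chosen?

Screen on constraints: k ≥ 11.3 W/(m·K); cost ≤ 52 $/kg. Survivors: option X, option V, option S.
Convert each candidate to consistent units, then evaluate M:
  option X: σ_y = 297.9 MPa, ρ = 7830 kg/m³
  option V: σ_y = 178.0 MPa, ρ = 8960 kg/m³
  option S: σ_y = 384.0 MPa, ρ = 4538 kg/m³
  option S: M = 84.6 kN·m/kg
  option X: M = 38.0 kN·m/kg
  option V: M = 19.9 kN·m/kg
The maximum is for option S.

option S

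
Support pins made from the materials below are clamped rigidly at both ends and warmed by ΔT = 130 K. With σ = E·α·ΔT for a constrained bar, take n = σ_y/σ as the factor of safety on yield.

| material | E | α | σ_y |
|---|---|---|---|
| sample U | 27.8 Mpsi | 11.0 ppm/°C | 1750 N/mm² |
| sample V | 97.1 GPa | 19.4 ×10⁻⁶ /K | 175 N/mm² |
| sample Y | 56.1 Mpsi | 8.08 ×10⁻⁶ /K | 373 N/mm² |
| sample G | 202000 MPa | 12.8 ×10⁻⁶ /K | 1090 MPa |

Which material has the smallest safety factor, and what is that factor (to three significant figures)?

In consistent units (E in GPa, α in ×10⁻⁶/K, σ_y in MPa):
  sample U: E = 191.7, α = 11.0, σ_y = 1750 → σ = 274 MPa, n = 6.38
  sample V: E = 97.10, α = 19.4, σ_y = 175.0 → σ = 245 MPa, n = 0.715
  sample Y: E = 386.8, α = 8.08, σ_y = 373.0 → σ = 406 MPa, n = 0.918
  sample G: E = 202.0, α = 12.8, σ_y = 1090 → σ = 336 MPa, n = 3.24
Sample V has the lowest safety factor, n = 0.715.

sample V, n = 0.715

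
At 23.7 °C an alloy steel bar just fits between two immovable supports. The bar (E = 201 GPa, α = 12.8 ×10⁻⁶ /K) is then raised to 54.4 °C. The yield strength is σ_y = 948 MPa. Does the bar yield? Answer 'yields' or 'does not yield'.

does not yield

ΔT = 30.70 K. Constrained thermal stress σ = E·α·ΔT = 201.0×10³ MPa × 12.8×10⁻⁶ × 30.70 = 79.0 MPa (compressive).
Compare to σ_y = 948 MPa: σ < σ_y, so it does not yield.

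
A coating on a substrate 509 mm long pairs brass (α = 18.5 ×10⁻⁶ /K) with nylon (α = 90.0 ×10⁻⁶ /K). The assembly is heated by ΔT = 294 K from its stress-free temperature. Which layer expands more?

α(brass) = 18.5×10⁻⁶/K vs α(nylon) = 90.0×10⁻⁶/K.
Higher α expands more for the same ΔT: nylon.

nylon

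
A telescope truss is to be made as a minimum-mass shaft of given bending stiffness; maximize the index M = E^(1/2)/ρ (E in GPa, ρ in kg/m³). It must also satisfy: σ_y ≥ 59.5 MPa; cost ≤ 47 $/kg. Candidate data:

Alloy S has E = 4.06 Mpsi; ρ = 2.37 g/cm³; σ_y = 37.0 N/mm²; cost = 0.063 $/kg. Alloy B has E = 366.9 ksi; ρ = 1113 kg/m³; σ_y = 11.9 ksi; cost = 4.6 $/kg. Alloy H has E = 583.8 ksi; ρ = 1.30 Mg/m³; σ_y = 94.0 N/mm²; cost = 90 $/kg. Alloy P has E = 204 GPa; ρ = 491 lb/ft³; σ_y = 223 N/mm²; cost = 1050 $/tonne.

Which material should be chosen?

alloy P

Screen on constraints: σ_y ≥ 59.5 MPa; cost ≤ 47 $/kg. Survivors: alloy B, alloy P.
In SI units:
  alloy B: E = 2.530 GPa, ρ = 1113 kg/m³
  alloy P: E = 204.0 GPa, ρ = 7865 kg/m³
  alloy P: M = 1.82×10⁻³
  alloy B: M = 1.43×10⁻³
The maximum is for alloy P.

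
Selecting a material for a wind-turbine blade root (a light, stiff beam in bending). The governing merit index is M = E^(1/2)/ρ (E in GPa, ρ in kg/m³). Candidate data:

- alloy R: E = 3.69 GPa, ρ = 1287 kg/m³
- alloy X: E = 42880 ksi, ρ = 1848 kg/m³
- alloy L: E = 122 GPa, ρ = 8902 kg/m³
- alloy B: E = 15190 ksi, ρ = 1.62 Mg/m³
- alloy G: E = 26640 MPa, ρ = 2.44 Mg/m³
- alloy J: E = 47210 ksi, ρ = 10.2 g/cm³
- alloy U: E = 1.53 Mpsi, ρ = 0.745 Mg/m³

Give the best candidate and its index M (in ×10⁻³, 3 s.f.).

Putting every candidate on a common basis:
  alloy R: E = 3.690 GPa, ρ = 1287 kg/m³
  alloy X: E = 295.6 GPa, ρ = 1848 kg/m³
  alloy L: E = 122.0 GPa, ρ = 8902 kg/m³
  alloy B: E = 104.7 GPa, ρ = 1620 kg/m³
  alloy G: E = 26.64 GPa, ρ = 2440 kg/m³
  alloy J: E = 325.5 GPa, ρ = 10200 kg/m³
  alloy U: E = 10.55 GPa, ρ = 745.0 kg/m³
  alloy X: M = 9.30×10⁻³
  alloy B: M = 6.32×10⁻³
  alloy U: M = 4.36×10⁻³
  alloy G: M = 2.12×10⁻³
  alloy J: M = 1.77×10⁻³
  alloy R: M = 1.49×10⁻³
  alloy L: M = 1.24×10⁻³
Alloy X has the largest M.

alloy X, M = 9.30×10⁻³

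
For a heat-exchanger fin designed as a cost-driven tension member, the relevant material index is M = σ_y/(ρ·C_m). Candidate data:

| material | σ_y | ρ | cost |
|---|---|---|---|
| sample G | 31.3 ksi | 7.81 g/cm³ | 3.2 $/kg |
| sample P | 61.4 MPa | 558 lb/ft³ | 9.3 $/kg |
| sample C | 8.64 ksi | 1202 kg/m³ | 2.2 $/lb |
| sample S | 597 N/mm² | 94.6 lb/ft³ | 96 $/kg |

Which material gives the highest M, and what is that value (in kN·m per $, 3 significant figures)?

sample C, M = 10.2 kN·m per $

Putting every candidate on a common basis:
  sample G: σ_y = 215.8 MPa, ρ = 7810 kg/m³, cost = 3.200 $/kg
  sample P: σ_y = 61.40 MPa, ρ = 8938 kg/m³, cost = 9.300 $/kg
  sample C: σ_y = 59.57 MPa, ρ = 1202 kg/m³, cost = 4.850 $/kg
  sample S: σ_y = 597.0 MPa, ρ = 1515 kg/m³, cost = 96.00 $/kg
  sample C: M = 10.2 kN·m per $
  sample G: M = 8.64 kN·m per $
  sample S: M = 4.10 kN·m per $
  sample P: M = 0.739 kN·m per $
Sample C ranks first.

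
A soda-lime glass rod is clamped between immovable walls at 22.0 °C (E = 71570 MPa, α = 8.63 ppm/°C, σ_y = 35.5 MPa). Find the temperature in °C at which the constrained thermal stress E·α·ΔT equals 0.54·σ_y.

E = 71570 MPa = 71.57 GPa.
E·α·ΔT = 19.17 MPa ⇒ ΔT = 19.17 / (71.57×10³ × 8.63×10⁻⁶) = 31.04 K.
T = 22.0 + 31.04 = 53.04 °C.

53.0 °C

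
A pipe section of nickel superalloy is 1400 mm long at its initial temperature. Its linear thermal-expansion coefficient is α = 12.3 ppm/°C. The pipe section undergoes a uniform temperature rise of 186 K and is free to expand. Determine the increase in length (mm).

ΔL = α·L₀·ΔT = 12.3×10⁻⁶ × 1400 mm × 186.0 K = 3.20 mm.

3.20 mm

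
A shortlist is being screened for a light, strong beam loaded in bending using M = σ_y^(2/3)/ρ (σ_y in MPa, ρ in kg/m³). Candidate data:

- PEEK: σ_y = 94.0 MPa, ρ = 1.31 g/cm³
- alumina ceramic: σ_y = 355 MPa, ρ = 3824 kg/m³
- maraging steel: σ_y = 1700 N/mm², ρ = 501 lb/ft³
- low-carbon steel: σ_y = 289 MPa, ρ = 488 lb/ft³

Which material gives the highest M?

Normalizing units and computing the index:
  PEEK: σ_y = 94.00 MPa, ρ = 1310 kg/m³
  alumina ceramic: σ_y = 355.0 MPa, ρ = 3824 kg/m³
  maraging steel: σ_y = 1700 MPa, ρ = 8025 kg/m³
  low-carbon steel: σ_y = 289.0 MPa, ρ = 7817 kg/m³
  maraging steel: M = 17.7×10⁻³
  PEEK: M = 15.8×10⁻³
  alumina ceramic: M = 13.1×10⁻³
  low-carbon steel: M = 5.59×10⁻³
Maraging steel has the largest M.

maraging steel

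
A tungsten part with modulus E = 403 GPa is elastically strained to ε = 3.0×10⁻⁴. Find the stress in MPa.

121 MPa

σ = E·ε = 403000 MPa × 3.0×10⁻⁴ = 121 MPa.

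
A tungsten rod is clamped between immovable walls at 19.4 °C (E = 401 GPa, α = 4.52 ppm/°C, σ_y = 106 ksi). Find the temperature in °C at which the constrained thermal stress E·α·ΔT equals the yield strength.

σ_y = 106 ksi = 730.8 MPa.
E·α·ΔT = 730.8 MPa ⇒ ΔT = 730.8 / (401.0×10³ × 4.52×10⁻⁶) = 403.2 K.
T = 19.4 + 403.2 = 422.6 °C.

423 °C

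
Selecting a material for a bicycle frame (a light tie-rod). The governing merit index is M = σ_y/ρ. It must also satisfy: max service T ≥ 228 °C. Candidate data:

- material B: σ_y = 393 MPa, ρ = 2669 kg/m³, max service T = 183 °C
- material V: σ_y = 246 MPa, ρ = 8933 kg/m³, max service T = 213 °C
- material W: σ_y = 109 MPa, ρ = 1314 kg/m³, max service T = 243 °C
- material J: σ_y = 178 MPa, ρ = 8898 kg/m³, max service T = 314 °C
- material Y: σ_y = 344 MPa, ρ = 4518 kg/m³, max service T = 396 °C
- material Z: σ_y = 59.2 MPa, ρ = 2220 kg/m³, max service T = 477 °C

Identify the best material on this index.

material W

Screen on constraints: max service T ≥ 228 °C. Survivors: material W, material J, material Y, material Z.
Computing M directly (units already consistent):
  material W: M = 83.0 kN·m/kg
  material Y: M = 76.1 kN·m/kg
  material Z: M = 26.7 kN·m/kg
  material J: M = 20.0 kN·m/kg
Highest index: material W.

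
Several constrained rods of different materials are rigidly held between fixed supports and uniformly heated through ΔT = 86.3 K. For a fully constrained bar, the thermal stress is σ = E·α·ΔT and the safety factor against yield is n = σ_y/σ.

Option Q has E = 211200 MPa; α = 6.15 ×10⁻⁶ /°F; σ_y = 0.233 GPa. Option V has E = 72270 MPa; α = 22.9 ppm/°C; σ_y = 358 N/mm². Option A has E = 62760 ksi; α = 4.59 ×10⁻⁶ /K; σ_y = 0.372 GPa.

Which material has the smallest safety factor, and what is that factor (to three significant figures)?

option Q, n = 1.15

With everything in SI (GPa, ×10⁻⁶/K, MPa):
  option Q: E = 211.2, α = 11.1, σ_y = 233.0 → σ = 202 MPa, n = 1.15
  option V: E = 72.27, α = 22.9, σ_y = 358.0 → σ = 143 MPa, n = 2.51
  option A: E = 432.7, α = 4.59, σ_y = 372.0 → σ = 171 MPa, n = 2.17
Smallest n: option Q with n = 1.15.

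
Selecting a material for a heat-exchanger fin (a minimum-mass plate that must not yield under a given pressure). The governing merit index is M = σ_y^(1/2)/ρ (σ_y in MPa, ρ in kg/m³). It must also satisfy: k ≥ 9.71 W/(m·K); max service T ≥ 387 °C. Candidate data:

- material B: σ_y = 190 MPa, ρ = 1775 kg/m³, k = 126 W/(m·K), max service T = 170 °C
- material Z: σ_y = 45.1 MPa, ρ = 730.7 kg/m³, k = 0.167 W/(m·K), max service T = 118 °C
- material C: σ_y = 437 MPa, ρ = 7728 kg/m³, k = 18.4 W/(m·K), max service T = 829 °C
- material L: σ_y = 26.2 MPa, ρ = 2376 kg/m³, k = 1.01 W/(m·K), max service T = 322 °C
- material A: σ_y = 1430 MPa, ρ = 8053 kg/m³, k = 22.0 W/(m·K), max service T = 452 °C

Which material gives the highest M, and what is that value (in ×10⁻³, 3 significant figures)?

material A, M = 4.70×10⁻³

Screen on constraints: k ≥ 9.71 W/(m·K); max service T ≥ 387 °C. Survivors: material C, material A.
Per-candidate index values:
  material A: M = 4.70×10⁻³
  material C: M = 2.71×10⁻³
The maximum is for material A.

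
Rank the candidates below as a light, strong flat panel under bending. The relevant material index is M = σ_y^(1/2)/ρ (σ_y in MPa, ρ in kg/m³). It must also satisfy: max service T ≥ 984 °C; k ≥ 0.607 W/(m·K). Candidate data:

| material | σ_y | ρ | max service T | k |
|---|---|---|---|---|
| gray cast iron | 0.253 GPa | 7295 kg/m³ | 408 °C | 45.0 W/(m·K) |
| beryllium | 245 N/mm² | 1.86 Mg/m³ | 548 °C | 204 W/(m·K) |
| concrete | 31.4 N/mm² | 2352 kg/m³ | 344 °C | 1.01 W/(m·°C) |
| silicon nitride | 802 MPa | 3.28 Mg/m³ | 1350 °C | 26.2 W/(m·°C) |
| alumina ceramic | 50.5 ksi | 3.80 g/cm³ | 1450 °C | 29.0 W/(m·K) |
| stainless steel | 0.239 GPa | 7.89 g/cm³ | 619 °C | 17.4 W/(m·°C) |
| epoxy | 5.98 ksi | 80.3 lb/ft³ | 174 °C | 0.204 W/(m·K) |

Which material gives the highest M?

Screen on constraints: max service T ≥ 984 °C; k ≥ 0.607 W/(m·K). Survivors: silicon nitride, alumina ceramic.
In SI units:
  silicon nitride: σ_y = 802.0 MPa, ρ = 3280 kg/m³
  alumina ceramic: σ_y = 348.2 MPa, ρ = 3800 kg/m³
  silicon nitride: M = 8.63×10⁻³
  alumina ceramic: M = 4.91×10⁻³
The maximum is for silicon nitride.

silicon nitride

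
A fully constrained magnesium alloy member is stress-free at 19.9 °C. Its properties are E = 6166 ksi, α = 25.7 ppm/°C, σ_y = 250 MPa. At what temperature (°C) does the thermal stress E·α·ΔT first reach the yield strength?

249 °C

E = 6166 ksi = 42.51 GPa.
E·α·ΔT = 250.0 MPa ⇒ ΔT = 250.0 / (42.51×10³ × 25.7×10⁻⁶) = 228.8 K.
T = 19.9 + 228.8 = 248.7 °C.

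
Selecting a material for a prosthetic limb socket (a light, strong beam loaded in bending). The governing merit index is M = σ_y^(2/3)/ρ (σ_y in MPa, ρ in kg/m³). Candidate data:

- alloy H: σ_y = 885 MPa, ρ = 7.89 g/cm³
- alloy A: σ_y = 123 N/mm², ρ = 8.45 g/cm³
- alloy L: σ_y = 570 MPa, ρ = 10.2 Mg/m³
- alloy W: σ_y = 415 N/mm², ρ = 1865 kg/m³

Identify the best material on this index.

alloy W

Normalizing units and computing the index:
  alloy H: σ_y = 885.0 MPa, ρ = 7890 kg/m³
  alloy A: σ_y = 123.0 MPa, ρ = 8450 kg/m³
  alloy L: σ_y = 570.0 MPa, ρ = 10200 kg/m³
  alloy W: σ_y = 415.0 MPa, ρ = 1865 kg/m³
  alloy W: M = 29.8×10⁻³
  alloy H: M = 11.7×10⁻³
  alloy L: M = 6.74×10⁻³
  alloy A: M = 2.93×10⁻³
The maximum is for alloy W.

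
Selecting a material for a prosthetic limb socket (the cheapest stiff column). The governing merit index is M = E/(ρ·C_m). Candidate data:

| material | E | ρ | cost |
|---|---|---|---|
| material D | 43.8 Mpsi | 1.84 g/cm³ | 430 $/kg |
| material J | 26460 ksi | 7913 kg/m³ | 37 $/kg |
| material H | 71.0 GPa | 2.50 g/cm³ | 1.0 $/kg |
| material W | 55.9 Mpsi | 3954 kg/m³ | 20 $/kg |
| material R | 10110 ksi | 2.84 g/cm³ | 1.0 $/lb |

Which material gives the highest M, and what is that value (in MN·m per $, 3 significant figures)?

material H, M = 28.4 MN·m per $

Convert each candidate to consistent units, then evaluate M:
  material D: E = 302.0 GPa, ρ = 1840 kg/m³, cost = 430.0 $/kg
  material J: E = 182.4 GPa, ρ = 7913 kg/m³, cost = 37.00 $/kg
  material H: E = 71.00 GPa, ρ = 2500 kg/m³, cost = 1.000 $/kg
  material W: E = 385.4 GPa, ρ = 3954 kg/m³, cost = 20.00 $/kg
  material R: E = 69.71 GPa, ρ = 2840 kg/m³, cost = 2.205 $/kg
  material H: M = 28.4 MN·m per $
  material R: M = 11.1 MN·m per $
  material W: M = 4.87 MN·m per $
  material J: M = 0.623 MN·m per $
  material D: M = 0.382 MN·m per $
Material H has the largest M.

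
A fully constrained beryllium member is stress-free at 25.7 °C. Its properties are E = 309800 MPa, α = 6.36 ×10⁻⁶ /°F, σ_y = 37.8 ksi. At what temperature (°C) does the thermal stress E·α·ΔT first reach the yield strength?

99.2 °C

E = 309800 MPa = 309.8 GPa.
α = 6.36×10⁻⁶/°F × 9/5 = 11.4×10⁻⁶/K.
σ_y = 37.8 ksi = 260.6 MPa.
E·α·ΔT = 260.6 MPa ⇒ ΔT = 260.6 / (309.8×10³ × 11.4×10⁻⁶) = 73.49 K.
T = 25.7 + 73.49 = 99.19 °C.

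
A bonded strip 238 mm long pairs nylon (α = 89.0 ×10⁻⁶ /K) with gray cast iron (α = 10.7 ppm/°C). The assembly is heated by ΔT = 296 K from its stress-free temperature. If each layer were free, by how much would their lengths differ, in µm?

Δα = |89.0 − 10.7|×10⁻⁶/K = 78.3×10⁻⁶/K.
ΔL_mismatch = Δα·L·ΔT = 78.3×10⁻⁶ × 238.0 mm × 296.0 K = 5520 µm.

5520 µm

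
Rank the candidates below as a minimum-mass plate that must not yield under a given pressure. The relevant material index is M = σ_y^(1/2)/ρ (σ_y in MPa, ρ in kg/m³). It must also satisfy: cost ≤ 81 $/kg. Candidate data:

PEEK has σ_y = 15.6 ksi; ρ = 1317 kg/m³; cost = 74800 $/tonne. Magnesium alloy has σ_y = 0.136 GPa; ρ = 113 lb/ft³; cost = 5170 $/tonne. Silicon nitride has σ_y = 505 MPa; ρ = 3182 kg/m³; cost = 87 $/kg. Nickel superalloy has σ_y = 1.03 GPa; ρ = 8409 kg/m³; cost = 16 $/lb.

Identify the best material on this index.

Screen on constraints: cost ≤ 81 $/kg. Survivors: PEEK, magnesium alloy, nickel superalloy.
After converting to SI:
  PEEK: σ_y = 107.6 MPa, ρ = 1317 kg/m³
  magnesium alloy: σ_y = 136.0 MPa, ρ = 1810 kg/m³
  nickel superalloy: σ_y = 1030 MPa, ρ = 8409 kg/m³
  PEEK: M = 7.87×10⁻³
  magnesium alloy: M = 6.44×10⁻³
  nickel superalloy: M = 3.82×10⁻³
PEEK has the largest M.

PEEK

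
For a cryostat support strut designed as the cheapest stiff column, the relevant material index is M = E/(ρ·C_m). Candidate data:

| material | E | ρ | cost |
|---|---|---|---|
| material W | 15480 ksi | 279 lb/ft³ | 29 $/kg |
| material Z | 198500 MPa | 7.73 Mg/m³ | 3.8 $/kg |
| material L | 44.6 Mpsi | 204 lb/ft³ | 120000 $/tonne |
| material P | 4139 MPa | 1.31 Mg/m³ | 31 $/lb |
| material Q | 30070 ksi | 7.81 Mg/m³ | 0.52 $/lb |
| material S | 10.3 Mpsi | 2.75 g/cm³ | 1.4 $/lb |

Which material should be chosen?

Normalizing units and computing the index:
  material W: E = 106.7 GPa, ρ = 4469 kg/m³, cost = 29.00 $/kg
  material Z: E = 198.5 GPa, ρ = 7730 kg/m³, cost = 3.800 $/kg
  material L: E = 307.5 GPa, ρ = 3268 kg/m³, cost = 120.0 $/kg
  material P: E = 4.139 GPa, ρ = 1310 kg/m³, cost = 68.34 $/kg
  material Q: E = 207.3 GPa, ρ = 7810 kg/m³, cost = 1.146 $/kg
  material S: E = 71.02 GPa, ρ = 2750 kg/m³, cost = 3.086 $/kg
  material Q: M = 23.2 MN·m per $
  material S: M = 8.37 MN·m per $
  material Z: M = 6.76 MN·m per $
  material W: M = 0.824 MN·m per $
  material L: M = 0.784 MN·m per $
  material P: M = 0.0462 MN·m per $
Material Q ranks first.

material Q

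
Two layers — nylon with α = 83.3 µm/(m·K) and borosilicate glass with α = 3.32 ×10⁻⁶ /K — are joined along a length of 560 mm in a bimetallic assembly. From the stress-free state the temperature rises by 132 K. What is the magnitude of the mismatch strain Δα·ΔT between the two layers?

Δα = |83.3 − 3.32|×10⁻⁶/K = 80.0×10⁻⁶/K.
Mismatch strain = Δα·ΔT = 80.0×10⁻⁶ × 132.0 = 0.0106.

0.0106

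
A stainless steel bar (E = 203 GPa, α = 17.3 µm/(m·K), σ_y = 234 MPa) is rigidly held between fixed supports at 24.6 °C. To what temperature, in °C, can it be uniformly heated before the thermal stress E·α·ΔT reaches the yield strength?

E·α·ΔT = 234.0 MPa ⇒ ΔT = 234.0 / (203.0×10³ × 17.3×10⁻⁶) = 66.63 K.
T = 24.6 + 66.63 = 91.23 °C.

91.2 °C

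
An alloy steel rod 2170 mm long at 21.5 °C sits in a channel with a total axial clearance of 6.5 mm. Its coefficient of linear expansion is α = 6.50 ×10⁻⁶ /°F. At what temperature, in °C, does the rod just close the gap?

α = 6.50×10⁻⁶/°F × 9/5 = 11.7×10⁻⁶/K.
α·L₀·ΔT = 6.5 mm ⇒ ΔT = 6.5 / (11.7×10⁻⁶ × 2170.0) = 256.0 K.
T = 21.5 + 256.0 = 277.5 °C.

278 °C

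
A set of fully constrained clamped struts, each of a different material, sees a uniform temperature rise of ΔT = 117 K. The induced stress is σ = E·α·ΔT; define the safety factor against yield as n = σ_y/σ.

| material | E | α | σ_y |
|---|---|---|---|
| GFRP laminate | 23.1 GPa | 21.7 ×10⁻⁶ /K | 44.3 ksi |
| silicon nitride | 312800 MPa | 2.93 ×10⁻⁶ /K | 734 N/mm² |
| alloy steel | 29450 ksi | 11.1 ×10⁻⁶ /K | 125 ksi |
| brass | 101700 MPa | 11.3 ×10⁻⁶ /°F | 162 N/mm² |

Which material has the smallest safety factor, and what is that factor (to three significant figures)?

Per material, after unit conversion:
  GFRP laminate: E = 23.10, α = 21.7, σ_y = 305.4 → σ = 58.6 MPa, n = 5.21
  silicon nitride: E = 312.8, α = 2.93, σ_y = 734.0 → σ = 107 MPa, n = 6.85
  alloy steel: E = 203.1, α = 11.1, σ_y = 861.8 → σ = 264 MPa, n = 3.27
  brass: E = 101.7, α = 20.3, σ_y = 162.0 → σ = 242 MPa, n = 0.669
Smallest n: brass with n = 0.669.

brass, n = 0.669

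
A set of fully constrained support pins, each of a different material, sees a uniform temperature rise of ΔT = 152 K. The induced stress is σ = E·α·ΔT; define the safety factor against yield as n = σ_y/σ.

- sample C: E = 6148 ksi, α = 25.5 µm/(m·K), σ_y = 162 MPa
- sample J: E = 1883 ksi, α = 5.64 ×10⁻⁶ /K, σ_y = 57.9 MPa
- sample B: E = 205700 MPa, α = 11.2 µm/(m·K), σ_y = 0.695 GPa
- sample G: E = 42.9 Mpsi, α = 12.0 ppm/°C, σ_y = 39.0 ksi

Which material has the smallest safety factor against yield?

Converting E to GPa, α to ×10⁻⁶/K, σ_y to MPa, then σ and n for each:
  sample C: E = 42.39, α = 25.5, σ_y = 162.0 → σ = 164 MPa, n = 0.986
  sample J: E = 12.98, α = 5.64, σ_y = 57.90 → σ = 11.1 MPa, n = 5.20
  sample B: E = 205.7, α = 11.2, σ_y = 695.0 → σ = 350 MPa, n = 1.98
  sample G: E = 295.8, α = 12.0, σ_y = 268.9 → σ = 540 MPa, n = 0.498
Sample G has the lowest safety factor, n = 0.498.

sample G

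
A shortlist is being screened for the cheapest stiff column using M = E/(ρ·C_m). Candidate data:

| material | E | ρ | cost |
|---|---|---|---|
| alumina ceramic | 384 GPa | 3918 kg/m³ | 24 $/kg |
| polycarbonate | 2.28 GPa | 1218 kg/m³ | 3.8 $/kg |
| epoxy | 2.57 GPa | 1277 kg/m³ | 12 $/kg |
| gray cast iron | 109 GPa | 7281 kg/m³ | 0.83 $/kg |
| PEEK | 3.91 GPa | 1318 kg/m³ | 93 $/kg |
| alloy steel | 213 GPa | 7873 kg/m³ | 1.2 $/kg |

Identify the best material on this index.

Evaluate M for each candidate:
  alloy steel: M = 22.5 MN·m per $
  gray cast iron: M = 18.0 MN·m per $
  alumina ceramic: M = 4.08 MN·m per $
  polycarbonate: M = 0.493 MN·m per $
  epoxy: M = 0.168 MN·m per $
  PEEK: M = 0.0319 MN·m per $
Alloy steel ranks first.

alloy steel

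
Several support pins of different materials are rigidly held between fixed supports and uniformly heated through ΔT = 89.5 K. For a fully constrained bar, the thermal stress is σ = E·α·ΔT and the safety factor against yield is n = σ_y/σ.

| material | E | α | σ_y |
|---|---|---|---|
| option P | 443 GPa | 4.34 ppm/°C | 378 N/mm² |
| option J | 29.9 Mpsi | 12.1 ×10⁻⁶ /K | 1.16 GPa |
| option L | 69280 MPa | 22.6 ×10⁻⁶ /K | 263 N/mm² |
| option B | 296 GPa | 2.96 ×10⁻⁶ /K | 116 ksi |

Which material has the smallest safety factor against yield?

In consistent units (E in GPa, α in ×10⁻⁶/K, σ_y in MPa):
  option P: E = 443.0, α = 4.34, σ_y = 378.0 → σ = 172 MPa, n = 2.20
  option J: E = 206.2, α = 12.1, σ_y = 1160 → σ = 223 MPa, n = 5.20
  option L: E = 69.28, α = 22.6, σ_y = 263.0 → σ = 140 MPa, n = 1.88
  option B: E = 296.0, α = 2.96, σ_y = 799.8 → σ = 78.4 MPa, n = 10.2
Option L has the lowest safety factor, n = 1.88.

option L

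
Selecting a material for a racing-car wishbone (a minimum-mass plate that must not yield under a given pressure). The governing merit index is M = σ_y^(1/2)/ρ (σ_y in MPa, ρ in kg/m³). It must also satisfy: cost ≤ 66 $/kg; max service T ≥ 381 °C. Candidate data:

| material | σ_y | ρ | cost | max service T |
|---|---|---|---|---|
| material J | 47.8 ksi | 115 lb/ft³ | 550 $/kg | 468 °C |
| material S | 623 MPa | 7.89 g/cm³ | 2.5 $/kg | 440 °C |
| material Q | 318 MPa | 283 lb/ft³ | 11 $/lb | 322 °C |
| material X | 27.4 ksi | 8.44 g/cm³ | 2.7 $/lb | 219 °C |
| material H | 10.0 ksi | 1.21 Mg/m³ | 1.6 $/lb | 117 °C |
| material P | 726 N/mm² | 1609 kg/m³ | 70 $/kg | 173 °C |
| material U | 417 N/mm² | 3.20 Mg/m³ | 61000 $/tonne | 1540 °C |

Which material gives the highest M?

Screen on constraints: cost ≤ 66 $/kg; max service T ≥ 381 °C. Survivors: material S, material U.
Convert each candidate to consistent units, then evaluate M:
  material S: σ_y = 623.0 MPa, ρ = 7890 kg/m³
  material U: σ_y = 417.0 MPa, ρ = 3200 kg/m³
  material U: M = 6.38×10⁻³
  material S: M = 3.16×10⁻³
Material U ranks first.

material U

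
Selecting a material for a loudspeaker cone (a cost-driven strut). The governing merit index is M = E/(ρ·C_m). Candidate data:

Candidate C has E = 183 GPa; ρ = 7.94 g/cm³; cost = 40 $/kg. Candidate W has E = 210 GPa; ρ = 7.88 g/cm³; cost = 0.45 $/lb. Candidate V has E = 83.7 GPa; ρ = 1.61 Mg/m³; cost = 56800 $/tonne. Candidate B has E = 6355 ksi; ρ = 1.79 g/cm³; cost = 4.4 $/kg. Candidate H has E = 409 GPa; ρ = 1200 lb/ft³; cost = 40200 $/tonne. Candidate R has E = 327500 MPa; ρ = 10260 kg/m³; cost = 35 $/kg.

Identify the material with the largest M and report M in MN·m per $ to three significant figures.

candidate W, M = 26.9 MN·m per $

In SI units:
  candidate C: E = 183.0 GPa, ρ = 7940 kg/m³, cost = 40.00 $/kg
  candidate W: E = 210.0 GPa, ρ = 7880 kg/m³, cost = 0.9921 $/kg
  candidate V: E = 83.70 GPa, ρ = 1610 kg/m³, cost = 56.80 $/kg
  candidate B: E = 43.82 GPa, ρ = 1790 kg/m³, cost = 4.400 $/kg
  candidate H: E = 409.0 GPa, ρ = 19220 kg/m³, cost = 40.20 $/kg
  candidate R: E = 327.5 GPa, ρ = 10260 kg/m³, cost = 35.00 $/kg
  candidate W: M = 26.9 MN·m per $
  candidate B: M = 5.56 MN·m per $
  candidate V: M = 0.915 MN·m per $
  candidate R: M = 0.912 MN·m per $
  candidate C: M = 0.576 MN·m per $
  candidate H: M = 0.529 MN·m per $
The maximum is for candidate W.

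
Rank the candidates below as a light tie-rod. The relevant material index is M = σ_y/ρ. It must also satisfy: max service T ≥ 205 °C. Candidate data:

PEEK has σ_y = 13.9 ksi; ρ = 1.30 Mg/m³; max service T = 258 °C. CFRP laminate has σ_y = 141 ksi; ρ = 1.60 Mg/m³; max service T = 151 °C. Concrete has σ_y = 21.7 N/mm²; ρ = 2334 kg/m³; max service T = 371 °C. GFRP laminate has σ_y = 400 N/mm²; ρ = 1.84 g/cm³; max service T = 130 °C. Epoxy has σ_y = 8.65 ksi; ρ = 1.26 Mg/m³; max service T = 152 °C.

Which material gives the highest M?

Screen on constraints: max service T ≥ 205 °C. Survivors: PEEK, concrete.
After converting to SI:
  PEEK: σ_y = 95.84 MPa, ρ = 1300 kg/m³
  concrete: σ_y = 21.70 MPa, ρ = 2334 kg/m³
  PEEK: M = 73.7 kN·m/kg
  concrete: M = 9.30 kN·m/kg
PEEK ranks first.

PEEK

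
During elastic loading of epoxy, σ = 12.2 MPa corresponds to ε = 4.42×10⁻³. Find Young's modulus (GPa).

E = σ/ε = 12.2 MPa / 4.42×10⁻³ = 2760 MPa = 2.76 GPa.

2.76 GPa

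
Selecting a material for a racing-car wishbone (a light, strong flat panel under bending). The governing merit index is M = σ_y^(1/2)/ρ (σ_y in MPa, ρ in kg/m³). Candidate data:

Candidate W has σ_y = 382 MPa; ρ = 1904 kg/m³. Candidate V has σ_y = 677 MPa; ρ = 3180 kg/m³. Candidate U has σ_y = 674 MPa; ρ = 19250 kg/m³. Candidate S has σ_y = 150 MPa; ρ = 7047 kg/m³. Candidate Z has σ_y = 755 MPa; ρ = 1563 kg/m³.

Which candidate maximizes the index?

Per-candidate index values:
  candidate Z: M = 17.6×10⁻³
  candidate W: M = 10.3×10⁻³
  candidate V: M = 8.18×10⁻³
  candidate S: M = 1.74×10⁻³
  candidate U: M = 1.35×10⁻³
Highest index: candidate Z.

candidate Z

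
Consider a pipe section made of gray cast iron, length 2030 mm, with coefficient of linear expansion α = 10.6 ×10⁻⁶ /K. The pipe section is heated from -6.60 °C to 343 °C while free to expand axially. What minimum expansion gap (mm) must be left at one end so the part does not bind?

ΔT = 343 − (-6.60) = 349.6 K.
ΔL = α·L₀·ΔT = 10.6×10⁻⁶ × 2030 mm × 349.6 K = 7.52 mm.

7.52 mm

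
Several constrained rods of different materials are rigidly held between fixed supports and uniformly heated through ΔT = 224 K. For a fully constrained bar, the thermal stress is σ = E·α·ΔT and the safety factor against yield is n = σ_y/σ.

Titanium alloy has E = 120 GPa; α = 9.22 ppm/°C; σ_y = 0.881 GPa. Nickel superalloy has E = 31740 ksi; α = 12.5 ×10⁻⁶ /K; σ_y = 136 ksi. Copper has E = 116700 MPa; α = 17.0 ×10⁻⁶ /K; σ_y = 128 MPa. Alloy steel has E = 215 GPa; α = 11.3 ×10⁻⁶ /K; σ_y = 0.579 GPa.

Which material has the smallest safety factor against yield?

In consistent units (E in GPa, α in ×10⁻⁶/K, σ_y in MPa):
  titanium alloy: E = 120.0, α = 9.22, σ_y = 881.0 → σ = 248 MPa, n = 3.55
  nickel superalloy: E = 218.8, α = 12.5, σ_y = 937.7 → σ = 613 MPa, n = 1.53
  copper: E = 116.7, α = 17.0, σ_y = 128.0 → σ = 444 MPa, n = 0.288
  alloy steel: E = 215.0, α = 11.3, σ_y = 579.0 → σ = 544 MPa, n = 1.06
The minimum is copper at n = 0.288.

copper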